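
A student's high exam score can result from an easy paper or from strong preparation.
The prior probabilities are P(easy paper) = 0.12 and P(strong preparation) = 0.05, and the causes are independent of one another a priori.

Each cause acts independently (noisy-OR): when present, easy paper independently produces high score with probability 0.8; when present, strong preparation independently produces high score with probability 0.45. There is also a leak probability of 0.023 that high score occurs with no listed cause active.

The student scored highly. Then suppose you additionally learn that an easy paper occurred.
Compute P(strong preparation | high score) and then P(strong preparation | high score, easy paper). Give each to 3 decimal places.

Under noisy-OR, P(high score | causes) = 1 − (1−0.023)·∏(1−qᵢ) over the active causes.
For the numerator, keep only strong preparation=true terms: 0.020357 + 0.005355 = 0.025712
Normalizer over all consistent configurations: 0.023·0.88·0.95 + 0.46265·0.88·0.05 + 0.8046·0.12·0.95 + 0.89253·0.12·0.05 = 0.136664
Posterior = 0.025712 / 0.136664 ≈ 0.188

Now also conditioning on easy paper=true:
P(high score | easy paper) = 0.8046×0.95 + 0.89253×0.05 = 0.764370 + 0.044627 = 0.808997
Of this, 0.044627 comes from 0.89253×0.05 (the strong preparation=true cases).
Hence the posterior is 0.044627/0.808997 ≈ 0.055.

P(strong preparation | high score) ≈ 0.188; P(strong preparation | high score, easy paper) ≈ 0.055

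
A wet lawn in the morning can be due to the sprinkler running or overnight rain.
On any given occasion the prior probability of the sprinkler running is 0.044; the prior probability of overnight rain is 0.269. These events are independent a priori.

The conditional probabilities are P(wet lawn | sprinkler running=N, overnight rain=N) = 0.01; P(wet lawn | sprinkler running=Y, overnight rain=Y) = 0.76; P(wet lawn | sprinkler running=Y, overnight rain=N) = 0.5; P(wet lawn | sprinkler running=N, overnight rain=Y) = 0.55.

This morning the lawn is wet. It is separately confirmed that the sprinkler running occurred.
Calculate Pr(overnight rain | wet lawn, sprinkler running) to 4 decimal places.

Pr(overnight rain | wet lawn, sprinkler running) ≈ 0.3587

Numerator (weight on configurations with overnight rain): 0.76×0.269 = 0.204440
Denominator P(wet lawn | sprinkler running): 0.5×0.731 + 0.76×0.269 = 0.569940
Posterior = 0.204440 / 0.569940 ≈ 0.3587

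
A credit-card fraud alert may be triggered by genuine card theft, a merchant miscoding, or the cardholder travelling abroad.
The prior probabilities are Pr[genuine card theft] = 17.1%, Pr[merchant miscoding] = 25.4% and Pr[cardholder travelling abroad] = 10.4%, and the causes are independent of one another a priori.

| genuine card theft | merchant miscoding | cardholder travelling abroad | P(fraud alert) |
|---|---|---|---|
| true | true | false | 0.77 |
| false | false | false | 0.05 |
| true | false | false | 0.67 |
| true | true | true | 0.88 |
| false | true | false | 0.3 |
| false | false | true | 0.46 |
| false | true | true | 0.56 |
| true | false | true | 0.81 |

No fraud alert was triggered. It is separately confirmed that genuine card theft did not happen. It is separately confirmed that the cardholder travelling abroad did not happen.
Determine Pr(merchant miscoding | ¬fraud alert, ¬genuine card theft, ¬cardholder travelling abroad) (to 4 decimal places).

Pr(merchant miscoding | ¬fraud alert, ¬genuine card theft, ¬cardholder travelling abroad) ≈ 0.2006

P(¬fraud alert | ¬genuine card theft, ¬cardholder travelling abroad) = 0.95×0.746 + 0.7×0.254 = 0.708700 + 0.177800 = 0.886500
Restricting to configurations with merchant miscoding present: 0.7×0.254 = 0.177800.
Hence the posterior is 0.177800/0.886500 ≈ 0.2006.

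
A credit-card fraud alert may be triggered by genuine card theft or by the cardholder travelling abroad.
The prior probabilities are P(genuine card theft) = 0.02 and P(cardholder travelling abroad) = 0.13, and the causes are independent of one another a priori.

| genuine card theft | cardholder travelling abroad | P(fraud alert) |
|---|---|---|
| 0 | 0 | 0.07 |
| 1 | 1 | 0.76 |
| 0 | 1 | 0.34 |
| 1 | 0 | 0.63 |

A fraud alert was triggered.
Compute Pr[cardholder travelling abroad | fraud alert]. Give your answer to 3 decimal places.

P(fraud alert) = 0.07×0.98×0.87 + 0.34×0.98×0.13 + 0.63×0.02×0.87 + 0.76×0.02×0.13 = 0.059682 + 0.043316 + 0.010962 + 0.001976 = 0.115936
Of this, 0.045292 comes from 0.043316 + 0.001976 (the cardholder travelling abroad=true cases).
P(cardholder travelling abroad | fraud alert) = 0.045292 / 0.115936 ≈ 0.391

Pr[cardholder travelling abroad | fraud alert] ≈ 0.391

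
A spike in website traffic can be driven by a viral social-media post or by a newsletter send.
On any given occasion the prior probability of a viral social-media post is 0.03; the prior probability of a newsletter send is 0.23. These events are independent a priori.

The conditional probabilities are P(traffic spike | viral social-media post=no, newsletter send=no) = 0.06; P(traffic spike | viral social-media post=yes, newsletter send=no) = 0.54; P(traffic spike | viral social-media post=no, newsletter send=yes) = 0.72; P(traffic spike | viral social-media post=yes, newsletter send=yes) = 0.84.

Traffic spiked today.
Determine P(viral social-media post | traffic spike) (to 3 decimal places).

P(viral social-media post | traffic spike) ≈ 0.082

Enumerate the 4 (viral social-media post, newsletter send) configurations and weight by the priors:
  P(traffic spike) = 0.06*0.97*0.77 + 0.72*0.97*0.23 + 0.54*0.03*0.77 + 0.84*0.03*0.23
        = 0.044814 + 0.160632 + 0.012474 + 0.005796 = 0.223716
The terms with viral social-media post present sum to 0.018270, so
  P(viral social-media post | traffic spike) = 0.018270 / 0.223716 ≈ 0.082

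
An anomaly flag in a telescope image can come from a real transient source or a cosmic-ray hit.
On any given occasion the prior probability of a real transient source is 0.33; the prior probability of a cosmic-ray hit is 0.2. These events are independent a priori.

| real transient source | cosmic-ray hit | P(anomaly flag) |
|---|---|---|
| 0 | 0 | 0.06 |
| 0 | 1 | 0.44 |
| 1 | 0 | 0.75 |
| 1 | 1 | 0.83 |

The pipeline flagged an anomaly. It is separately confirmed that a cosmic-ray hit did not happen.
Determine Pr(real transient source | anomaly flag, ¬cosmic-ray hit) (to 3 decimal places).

Pr(real transient source | anomaly flag, ¬cosmic-ray hit) ≈ 0.860

For the numerator, keep only real transient source=true terms: 0.75·0.33 = 0.247500
Denominator P(anomaly flag | ¬cosmic-ray hit): 0.06·0.67 + 0.75·0.33 = 0.287700
P(real transient source | anomaly flag, ¬cosmic-ray hit) = 0.247500/0.287700 ≈ 0.860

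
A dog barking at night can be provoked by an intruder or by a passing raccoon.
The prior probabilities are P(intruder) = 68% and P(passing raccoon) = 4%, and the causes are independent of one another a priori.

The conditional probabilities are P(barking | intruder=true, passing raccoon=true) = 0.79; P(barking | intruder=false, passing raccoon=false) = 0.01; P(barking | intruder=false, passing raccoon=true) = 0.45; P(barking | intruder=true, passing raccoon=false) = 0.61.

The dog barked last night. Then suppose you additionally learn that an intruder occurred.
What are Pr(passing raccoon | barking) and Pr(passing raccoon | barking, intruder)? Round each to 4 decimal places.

P(barking) = 0.01·0.32·0.96 + 0.45·0.32·0.04 + 0.61·0.68·0.96 + 0.79·0.68·0.04 = 0.003072 + 0.005760 + 0.398208 + 0.021488 = 0.428528
Of this, 0.027248 comes from 0.005760 + 0.021488 (the passing raccoon=true cases).
P(passing raccoon | barking) = 0.027248 / 0.428528 ≈ 0.0636

With the extra evidence:
P(barking | intruder) = 0.61·0.96 + 0.79·0.04 = 0.585600 + 0.031600 = 0.617200
The passing raccoon-present share is 0.79·0.04 = 0.031600.
Hence the posterior is 0.031600/0.617200 ≈ 0.0512.

Pr(passing raccoon | barking) ≈ 0.0636; Pr(passing raccoon | barking, intruder) ≈ 0.0512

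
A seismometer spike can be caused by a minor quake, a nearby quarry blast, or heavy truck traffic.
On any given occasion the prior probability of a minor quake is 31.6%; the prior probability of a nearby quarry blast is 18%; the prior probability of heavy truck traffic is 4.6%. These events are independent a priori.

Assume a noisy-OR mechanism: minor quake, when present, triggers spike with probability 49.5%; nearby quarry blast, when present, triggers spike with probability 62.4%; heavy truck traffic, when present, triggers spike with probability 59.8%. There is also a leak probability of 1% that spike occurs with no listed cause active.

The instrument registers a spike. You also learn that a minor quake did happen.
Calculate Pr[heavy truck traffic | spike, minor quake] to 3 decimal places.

Under noisy-OR, P(spike | causes) = 1 − (1−0.01)·∏(1−qᵢ) over the active causes.
Enumerate the 4 (nearby quarry blast, heavy truck traffic) configurations and weight by the priors:
  P(spike | minor quake) = 0.50005×0.82×0.954 + 0.79902×0.82×0.046 + 0.812019×0.18×0.954 + 0.924432×0.18×0.046
        = 0.391179 + 0.030139 + 0.139440 + 0.007654 = 0.568412
Configurations with heavy truck traffic contribute 0.037793, so
  P(heavy truck traffic | spike, minor quake) = 0.037793 / 0.568412 ≈ 0.066

Pr[heavy truck traffic | spike, minor quake] ≈ 0.066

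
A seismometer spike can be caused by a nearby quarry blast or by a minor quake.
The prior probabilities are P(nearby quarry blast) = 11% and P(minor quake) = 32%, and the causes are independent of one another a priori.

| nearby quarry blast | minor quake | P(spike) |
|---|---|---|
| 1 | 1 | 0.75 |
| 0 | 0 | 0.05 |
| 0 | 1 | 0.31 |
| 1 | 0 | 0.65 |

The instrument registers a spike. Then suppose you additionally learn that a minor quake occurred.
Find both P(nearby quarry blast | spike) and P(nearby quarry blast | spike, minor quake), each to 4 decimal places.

P(nearby quarry blast | spike) ≈ 0.3876; P(nearby quarry blast | spike, minor quake) ≈ 0.2302

P(spike) = 0.05*0.89*0.68 + 0.31*0.89*0.32 + 0.65*0.11*0.68 + 0.75*0.11*0.32 = 0.030260 + 0.088288 + 0.048620 + 0.026400 = 0.193568
Restricting to configurations with nearby quarry blast present: 0.048620 + 0.026400 = 0.075020.
So P(nearby quarry blast | spike) = 0.075020/0.193568 ≈ 0.3876.

Now condition on the additional information:
P(spike | minor quake) = 0.31*0.89 + 0.75*0.11 = 0.275900 + 0.082500 = 0.358400
The nearby quarry blast-present share is 0.75*0.11 = 0.082500.
Hence the posterior is 0.082500/0.358400 ≈ 0.2302.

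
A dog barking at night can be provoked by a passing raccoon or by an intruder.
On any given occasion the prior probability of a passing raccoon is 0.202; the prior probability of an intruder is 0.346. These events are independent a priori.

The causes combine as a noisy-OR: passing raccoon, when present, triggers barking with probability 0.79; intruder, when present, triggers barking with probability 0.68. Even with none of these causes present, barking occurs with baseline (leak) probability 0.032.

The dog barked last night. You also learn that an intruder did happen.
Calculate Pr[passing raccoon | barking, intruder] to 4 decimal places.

Pr[passing raccoon | barking, intruder] ≈ 0.2553

Under noisy-OR, P(barking | causes) = 1 − (1−0.032)·∏(1−qᵢ) over the active causes.
P(barking | intruder) = 0.69024*0.798 + 0.93495*0.202 = 0.550812 + 0.188860 = 0.739672
Restricting to configurations with passing raccoon present: 0.93495*0.202 = 0.188860.
So P(passing raccoon | barking, intruder) = 0.188860/0.739672 ≈ 0.2553.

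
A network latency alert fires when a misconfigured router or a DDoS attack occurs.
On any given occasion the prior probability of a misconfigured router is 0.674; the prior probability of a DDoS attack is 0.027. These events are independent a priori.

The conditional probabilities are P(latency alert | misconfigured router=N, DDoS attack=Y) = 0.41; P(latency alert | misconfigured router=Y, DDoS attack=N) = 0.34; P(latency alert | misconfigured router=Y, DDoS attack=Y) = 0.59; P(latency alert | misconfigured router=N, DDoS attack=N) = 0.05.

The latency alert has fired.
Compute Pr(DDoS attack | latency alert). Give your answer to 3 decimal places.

Pr(DDoS attack | latency alert) ≈ 0.057

Numerator (weight on configurations with DDoS attack): 0.003609 + 0.010737 = 0.014346
Denominator P(latency alert): 0.05×0.326×0.973 + 0.41×0.326×0.027 + 0.34×0.674×0.973 + 0.59×0.674×0.027 = 0.253179
P(DDoS attack | latency alert) = 0.014346/0.253179 ≈ 0.057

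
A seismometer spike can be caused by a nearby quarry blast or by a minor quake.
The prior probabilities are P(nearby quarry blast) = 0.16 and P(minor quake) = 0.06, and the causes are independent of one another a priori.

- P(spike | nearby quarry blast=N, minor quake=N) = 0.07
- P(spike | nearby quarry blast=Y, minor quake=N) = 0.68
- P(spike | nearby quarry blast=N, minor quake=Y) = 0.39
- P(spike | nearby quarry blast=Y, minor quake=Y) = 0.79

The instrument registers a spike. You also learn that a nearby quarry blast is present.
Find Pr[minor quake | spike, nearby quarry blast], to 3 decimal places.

Enumerate both values of minor quake and weight by the priors:
  P(spike | nearby quarry blast) = 0.68*0.94 + 0.79*0.06
        = 0.639200 + 0.047400 = 0.686600
Keeping only the minor quake-present terms gives 0.047400, so
  P(minor quake | spike, nearby quarry blast) = 0.047400 / 0.686600 ≈ 0.069

Pr[minor quake | spike, nearby quarry blast] ≈ 0.069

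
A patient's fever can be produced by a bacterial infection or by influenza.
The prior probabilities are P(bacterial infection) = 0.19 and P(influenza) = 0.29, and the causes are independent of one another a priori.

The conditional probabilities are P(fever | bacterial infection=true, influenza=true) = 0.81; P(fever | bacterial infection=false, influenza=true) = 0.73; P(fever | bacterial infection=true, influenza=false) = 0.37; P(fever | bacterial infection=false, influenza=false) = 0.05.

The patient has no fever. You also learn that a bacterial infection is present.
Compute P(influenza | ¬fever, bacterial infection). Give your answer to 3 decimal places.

P(influenza | ¬fever, bacterial infection) ≈ 0.110

By total probability over both values of influenza:
  P(¬fever | bacterial infection) = 0.63·0.71 + 0.19·0.29
        = 0.447300 + 0.055100 = 0.502400
The terms with influenza present sum to 0.055100, so
  P(influenza | ¬fever, bacterial infection) = 0.055100 / 0.502400 ≈ 0.110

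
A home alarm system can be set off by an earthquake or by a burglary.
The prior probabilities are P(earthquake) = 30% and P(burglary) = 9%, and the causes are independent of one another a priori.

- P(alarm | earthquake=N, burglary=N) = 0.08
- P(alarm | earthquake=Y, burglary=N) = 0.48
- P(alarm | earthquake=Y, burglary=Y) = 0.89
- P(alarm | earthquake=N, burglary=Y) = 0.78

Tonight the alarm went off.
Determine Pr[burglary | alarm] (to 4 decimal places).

For the numerator, keep only burglary=true terms: 0.049140 + 0.024030 = 0.073170
Normalizer over all consistent configurations: 0.08*0.7*0.91 + 0.78*0.7*0.09 + 0.48*0.3*0.91 + 0.89*0.3*0.09 = 0.255170
Posterior = 0.073170 / 0.255170 ≈ 0.2868

Pr[burglary | alarm] ≈ 0.2868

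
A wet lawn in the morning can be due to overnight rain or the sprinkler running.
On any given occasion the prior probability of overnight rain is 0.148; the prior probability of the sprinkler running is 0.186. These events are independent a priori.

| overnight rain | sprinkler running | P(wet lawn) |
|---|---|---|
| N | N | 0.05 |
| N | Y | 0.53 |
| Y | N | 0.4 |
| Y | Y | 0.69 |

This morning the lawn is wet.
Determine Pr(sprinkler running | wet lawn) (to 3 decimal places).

Pr(sprinkler running | wet lawn) ≈ 0.554

Enumerate the 4 (overnight rain, sprinkler running) configurations and weight by the priors:
  P(wet lawn) = 0.05×0.852×0.814 + 0.53×0.852×0.186 + 0.4×0.148×0.814 + 0.69×0.148×0.186
        = 0.034676 + 0.083990 + 0.048189 + 0.018994 = 0.185849
Keeping only the sprinkler running-present terms gives 0.102984, so
  P(sprinkler running | wet lawn) = 0.102984 / 0.185849 ≈ 0.554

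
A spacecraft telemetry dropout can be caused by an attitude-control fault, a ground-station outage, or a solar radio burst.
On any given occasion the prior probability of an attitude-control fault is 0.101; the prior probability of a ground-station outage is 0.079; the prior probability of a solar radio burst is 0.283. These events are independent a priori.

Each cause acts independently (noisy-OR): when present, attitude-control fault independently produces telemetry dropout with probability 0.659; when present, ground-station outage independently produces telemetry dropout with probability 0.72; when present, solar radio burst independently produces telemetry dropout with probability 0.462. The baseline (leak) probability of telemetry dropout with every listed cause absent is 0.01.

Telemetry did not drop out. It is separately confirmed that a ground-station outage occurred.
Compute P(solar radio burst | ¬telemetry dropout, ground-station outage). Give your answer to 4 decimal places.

Under noisy-OR, P(telemetry dropout | causes) = 1 − (1−0.01)·∏(1−qᵢ) over the active causes.
Enumerate the 4 (attitude-control fault, solar radio burst) configurations and weight by the priors:
  P(¬telemetry dropout | ground-station outage) = 0.2772*0.899*0.717 + 0.149134*0.899*0.283 + 0.094525*0.101*0.717 + 0.050855*0.101*0.283
        = 0.178678 + 0.037942 + 0.006845 + 0.001454 = 0.224919
Keeping only the solar radio burst-present terms gives 0.039396, so
  P(solar radio burst | ¬telemetry dropout, ground-station outage) = 0.039396 / 0.224919 ≈ 0.1752

P(solar radio burst | ¬telemetry dropout, ground-station outage) ≈ 0.1752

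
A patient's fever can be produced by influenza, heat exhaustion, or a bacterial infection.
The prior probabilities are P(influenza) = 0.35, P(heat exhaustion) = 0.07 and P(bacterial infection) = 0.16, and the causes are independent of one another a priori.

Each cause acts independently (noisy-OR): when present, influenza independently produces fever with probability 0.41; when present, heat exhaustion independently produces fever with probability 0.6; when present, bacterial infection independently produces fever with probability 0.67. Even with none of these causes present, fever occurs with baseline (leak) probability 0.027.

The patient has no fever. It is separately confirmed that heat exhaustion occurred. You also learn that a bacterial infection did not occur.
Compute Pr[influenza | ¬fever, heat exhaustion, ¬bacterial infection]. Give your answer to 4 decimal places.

Under noisy-OR, P(fever | causes) = 1 − (1−0.027)·∏(1−qᵢ) over the active causes.
Enumerate both values of influenza and weight by the priors:
  P(¬fever | heat exhaustion, ¬bacterial infection) = 0.3892*0.65 + 0.229628*0.35
        = 0.252980 + 0.080370 = 0.333350
Configurations with influenza contribute 0.080370, so
  P(influenza | ¬fever, heat exhaustion, ¬bacterial infection) = 0.080370 / 0.333350 ≈ 0.2411

Pr[influenza | ¬fever, heat exhaustion, ¬bacterial infection] ≈ 0.2411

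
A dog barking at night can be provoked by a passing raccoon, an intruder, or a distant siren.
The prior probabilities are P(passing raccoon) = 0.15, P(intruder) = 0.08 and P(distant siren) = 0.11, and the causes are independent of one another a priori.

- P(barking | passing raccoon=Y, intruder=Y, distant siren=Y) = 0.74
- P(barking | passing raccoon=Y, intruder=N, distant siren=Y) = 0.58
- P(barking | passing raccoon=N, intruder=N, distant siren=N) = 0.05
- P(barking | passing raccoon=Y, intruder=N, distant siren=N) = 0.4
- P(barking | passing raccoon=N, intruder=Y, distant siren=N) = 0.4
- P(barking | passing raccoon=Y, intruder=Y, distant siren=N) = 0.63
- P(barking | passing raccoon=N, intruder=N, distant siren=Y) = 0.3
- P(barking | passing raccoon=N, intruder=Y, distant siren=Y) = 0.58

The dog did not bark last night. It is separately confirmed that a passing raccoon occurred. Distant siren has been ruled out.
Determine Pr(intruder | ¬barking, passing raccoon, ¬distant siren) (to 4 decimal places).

Pr(intruder | ¬barking, passing raccoon, ¬distant siren) ≈ 0.0509

Sum P(¬barking|·) weighted by the priors over both values of intruder:
  P(¬barking | passing raccoon, ¬distant siren) = 0.6*0.92 + 0.37*0.08
        = 0.552000 + 0.029600 = 0.581600
Keeping only the intruder-present terms gives 0.029600, so
  P(intruder | ¬barking, passing raccoon, ¬distant siren) = 0.029600 / 0.581600 ≈ 0.0509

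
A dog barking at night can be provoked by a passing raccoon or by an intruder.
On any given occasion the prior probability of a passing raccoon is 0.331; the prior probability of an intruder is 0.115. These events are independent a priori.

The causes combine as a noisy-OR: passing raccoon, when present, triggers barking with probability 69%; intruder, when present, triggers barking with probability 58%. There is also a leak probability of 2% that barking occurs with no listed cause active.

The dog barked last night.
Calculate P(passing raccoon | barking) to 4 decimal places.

Under noisy-OR, P(barking | causes) = 1 − (1−0.02)·∏(1−qᵢ) over the active causes.
By total probability over the 4 (passing raccoon, intruder) configurations:
  P(barking) = 0.02·0.669·0.885 + 0.5884·0.669·0.115 + 0.6962·0.331·0.885 + 0.872404·0.331·0.115
        = 0.011841 + 0.045269 + 0.203941 + 0.033208 = 0.294259
Keeping only the passing raccoon-present terms gives 0.237149, so
  P(passing raccoon | barking) = 0.237149 / 0.294259 ≈ 0.8059

P(passing raccoon | barking) ≈ 0.8059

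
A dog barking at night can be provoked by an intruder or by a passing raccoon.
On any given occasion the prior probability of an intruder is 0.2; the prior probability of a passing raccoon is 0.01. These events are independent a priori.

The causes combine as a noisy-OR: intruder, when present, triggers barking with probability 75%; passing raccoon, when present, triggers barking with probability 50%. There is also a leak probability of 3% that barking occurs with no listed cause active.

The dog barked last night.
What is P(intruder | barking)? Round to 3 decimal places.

P(intruder | barking) ≈ 0.845

Under noisy-OR, P(barking | causes) = 1 − (1−0.03)·∏(1−qᵢ) over the active causes.
By total probability over the 4 (intruder, passing raccoon) configurations:
  P(barking) = 0.03*0.8*0.99 + 0.515*0.8*0.01 + 0.7575*0.2*0.99 + 0.87875*0.2*0.01
        = 0.023760 + 0.004120 + 0.149985 + 0.001758 = 0.179623
The terms with intruder present sum to 0.151743, so
  P(intruder | barking) = 0.151743 / 0.179623 ≈ 0.845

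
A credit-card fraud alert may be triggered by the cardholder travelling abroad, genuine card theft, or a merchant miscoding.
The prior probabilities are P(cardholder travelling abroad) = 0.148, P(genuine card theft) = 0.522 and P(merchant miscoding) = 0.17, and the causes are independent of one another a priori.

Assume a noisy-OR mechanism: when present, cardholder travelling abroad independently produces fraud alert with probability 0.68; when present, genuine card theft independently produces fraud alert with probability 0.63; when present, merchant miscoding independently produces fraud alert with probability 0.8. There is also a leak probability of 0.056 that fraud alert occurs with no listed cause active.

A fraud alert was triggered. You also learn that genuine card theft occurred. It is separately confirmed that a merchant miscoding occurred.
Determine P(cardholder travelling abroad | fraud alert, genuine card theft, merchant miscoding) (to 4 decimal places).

P(cardholder travelling abroad | fraud alert, genuine card theft, merchant miscoding) ≈ 0.1544

Under noisy-OR, P(fraud alert | causes) = 1 − (1−0.056)·∏(1−qᵢ) over the active causes.
For the numerator, keep only cardholder travelling abroad=true terms: 0.977646·0.148 = 0.144692
Normalizer over all consistent configurations: 0.930144·0.852 + 0.977646·0.148 = 0.937175
P(cardholder travelling abroad | fraud alert, genuine card theft, merchant miscoding) = 0.144692/0.937175 ≈ 0.1544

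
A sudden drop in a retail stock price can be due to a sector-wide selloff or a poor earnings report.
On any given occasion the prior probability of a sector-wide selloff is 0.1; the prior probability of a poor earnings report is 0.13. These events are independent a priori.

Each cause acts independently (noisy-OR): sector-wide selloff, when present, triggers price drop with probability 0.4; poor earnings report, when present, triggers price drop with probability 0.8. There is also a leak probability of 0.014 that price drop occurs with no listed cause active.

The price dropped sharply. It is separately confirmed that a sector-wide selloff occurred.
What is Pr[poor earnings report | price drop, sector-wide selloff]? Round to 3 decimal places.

Pr[poor earnings report | price drop, sector-wide selloff] ≈ 0.244

Under noisy-OR, P(price drop | causes) = 1 − (1−0.014)·∏(1−qᵢ) over the active causes.
By total probability over both values of poor earnings report:
  P(price drop | sector-wide selloff) = 0.4084×0.87 + 0.88168×0.13
        = 0.355308 + 0.114618 = 0.469926
Configurations with poor earnings report contribute 0.114618, so
  P(poor earnings report | price drop, sector-wide selloff) = 0.114618 / 0.469926 ≈ 0.244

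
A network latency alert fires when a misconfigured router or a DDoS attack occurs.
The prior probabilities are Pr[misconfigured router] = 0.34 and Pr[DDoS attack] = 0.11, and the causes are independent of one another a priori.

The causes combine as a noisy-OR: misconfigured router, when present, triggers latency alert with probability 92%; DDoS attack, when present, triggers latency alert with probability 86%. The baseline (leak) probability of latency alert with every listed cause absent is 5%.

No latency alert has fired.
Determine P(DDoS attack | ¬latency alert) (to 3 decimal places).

P(DDoS attack | ¬latency alert) ≈ 0.017

Under noisy-OR, P(latency alert | causes) = 1 − (1−0.05)·∏(1−qᵢ) over the active causes.
P(¬latency alert) = 0.95*0.66*0.89 + 0.133*0.66*0.11 + 0.076*0.34*0.89 + 0.01064*0.34*0.11 = 0.558030 + 0.009656 + 0.022998 + 0.000398 = 0.591082
Of this, 0.010054 comes from 0.009656 + 0.000398 (the DDoS attack=true cases).
Hence the posterior is 0.010054/0.591082 ≈ 0.017.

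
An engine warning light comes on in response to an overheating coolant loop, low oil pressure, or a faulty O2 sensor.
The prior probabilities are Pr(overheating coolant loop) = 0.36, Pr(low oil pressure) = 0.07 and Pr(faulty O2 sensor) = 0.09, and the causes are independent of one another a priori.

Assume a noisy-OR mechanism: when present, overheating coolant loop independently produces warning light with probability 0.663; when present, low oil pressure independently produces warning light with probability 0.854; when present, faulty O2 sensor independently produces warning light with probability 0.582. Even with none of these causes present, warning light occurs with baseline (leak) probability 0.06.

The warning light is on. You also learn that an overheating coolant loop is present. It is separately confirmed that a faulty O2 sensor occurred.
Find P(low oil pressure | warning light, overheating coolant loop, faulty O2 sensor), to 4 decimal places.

Under noisy-OR, P(warning light | causes) = 1 − (1−0.06)·∏(1−qᵢ) over the active causes.
Sum P(warning light|·) weighted by the priors over both values of low oil pressure:
  P(warning light | overheating coolant loop, faulty O2 sensor) = 0.867586*0.93 + 0.980668*0.07
        = 0.806855 + 0.068647 = 0.875502
Configurations with low oil pressure contribute 0.068647, so
  P(low oil pressure | warning light, overheating coolant loop, faulty O2 sensor) = 0.068647 / 0.875502 ≈ 0.0784

P(low oil pressure | warning light, overheating coolant loop, faulty O2 sensor) ≈ 0.0784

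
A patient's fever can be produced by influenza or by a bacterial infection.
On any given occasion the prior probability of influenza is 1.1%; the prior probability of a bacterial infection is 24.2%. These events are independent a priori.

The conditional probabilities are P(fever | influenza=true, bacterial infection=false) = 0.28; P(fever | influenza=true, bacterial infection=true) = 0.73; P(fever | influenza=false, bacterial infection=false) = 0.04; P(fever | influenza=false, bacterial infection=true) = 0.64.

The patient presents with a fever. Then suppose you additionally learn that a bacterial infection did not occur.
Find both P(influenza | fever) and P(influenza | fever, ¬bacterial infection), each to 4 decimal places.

For the numerator, keep only influenza=true terms: 0.002335 + 0.001943 = 0.004278
Normalizer over all consistent configurations: 0.04*0.989*0.758 + 0.64*0.989*0.242 + 0.28*0.011*0.758 + 0.73*0.011*0.242 = 0.187440
Posterior = 0.004278 / 0.187440 ≈ 0.0228

Now also conditioning on bacterial infection≠true:
Enumerate both values of influenza and weight by the priors:
  P(fever | ¬bacterial infection) = 0.04·0.989 + 0.28·0.011
        = 0.039560 + 0.003080 = 0.042640
Keeping only the influenza-present terms gives 0.003080, so
  P(influenza | fever, ¬bacterial infection) = 0.003080 / 0.042640 ≈ 0.0722
Ruling out bacterial infection raises the posterior on influenza — the flip side of explaining away.

P(influenza | fever) ≈ 0.0228; P(influenza | fever, ¬bacterial infection) ≈ 0.0722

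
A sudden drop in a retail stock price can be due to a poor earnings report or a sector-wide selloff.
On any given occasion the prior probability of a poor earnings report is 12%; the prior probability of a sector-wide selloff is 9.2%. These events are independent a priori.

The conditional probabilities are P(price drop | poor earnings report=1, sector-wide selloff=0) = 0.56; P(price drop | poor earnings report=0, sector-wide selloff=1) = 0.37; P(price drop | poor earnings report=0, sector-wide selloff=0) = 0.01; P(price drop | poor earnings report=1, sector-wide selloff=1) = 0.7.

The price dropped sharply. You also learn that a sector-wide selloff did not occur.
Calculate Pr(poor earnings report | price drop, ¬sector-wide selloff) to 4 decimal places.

Pr(poor earnings report | price drop, ¬sector-wide selloff) ≈ 0.8842

Sum P(price drop|·) weighted by the priors over both values of poor earnings report:
  P(price drop | ¬sector-wide selloff) = 0.01*0.88 + 0.56*0.12
        = 0.008800 + 0.067200 = 0.076000
Keeping only the poor earnings report-present terms gives 0.067200, so
  P(poor earnings report | price drop, ¬sector-wide selloff) = 0.067200 / 0.076000 ≈ 0.8842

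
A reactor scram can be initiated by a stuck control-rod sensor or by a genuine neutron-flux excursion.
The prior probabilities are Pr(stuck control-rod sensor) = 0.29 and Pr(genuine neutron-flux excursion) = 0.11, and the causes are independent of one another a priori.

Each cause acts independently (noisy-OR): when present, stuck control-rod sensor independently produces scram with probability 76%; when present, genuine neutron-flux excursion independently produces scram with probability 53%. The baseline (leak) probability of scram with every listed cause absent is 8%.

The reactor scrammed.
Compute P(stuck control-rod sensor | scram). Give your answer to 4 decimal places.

P(stuck control-rod sensor | scram) ≈ 0.7077

Under noisy-OR, P(scram | causes) = 1 − (1−0.08)·∏(1−qᵢ) over the active causes.
Weight on stuck control-rod sensor=true, given the evidence: 0.201112 + 0.028590 = 0.229702
Denominator P(scram): 0.08*0.71*0.89 + 0.5676*0.71*0.11 + 0.7792*0.29*0.89 + 0.896224*0.29*0.11 = 0.324584
P(stuck control-rod sensor | scram) = 0.229702/0.324584 ≈ 0.7077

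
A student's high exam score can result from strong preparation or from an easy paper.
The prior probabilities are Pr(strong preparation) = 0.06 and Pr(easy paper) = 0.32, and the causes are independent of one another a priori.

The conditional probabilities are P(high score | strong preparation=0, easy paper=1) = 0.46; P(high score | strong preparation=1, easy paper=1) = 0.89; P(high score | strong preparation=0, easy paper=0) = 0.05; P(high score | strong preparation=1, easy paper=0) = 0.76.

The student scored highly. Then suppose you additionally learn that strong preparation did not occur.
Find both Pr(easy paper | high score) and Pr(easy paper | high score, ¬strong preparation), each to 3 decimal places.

Enumerate the 4 (strong preparation, easy paper) configurations and weight by the priors:
  P(high score) = 0.05×0.94×0.68 + 0.46×0.94×0.32 + 0.76×0.06×0.68 + 0.89×0.06×0.32
        = 0.031960 + 0.138368 + 0.031008 + 0.017088 = 0.218424
Keeping only the easy paper-present terms gives 0.155456, so
  P(easy paper | high score) = 0.155456 / 0.218424 ≈ 0.712

With the extra evidence:
Weight on easy paper=true, given the evidence: 0.46·0.32 = 0.147200
The normalizing constant is 0.05·0.68 + 0.46·0.32 = 0.181200
Posterior = 0.147200 / 0.181200 ≈ 0.812

Pr(easy paper | high score) ≈ 0.712; Pr(easy paper | high score, ¬strong preparation) ≈ 0.812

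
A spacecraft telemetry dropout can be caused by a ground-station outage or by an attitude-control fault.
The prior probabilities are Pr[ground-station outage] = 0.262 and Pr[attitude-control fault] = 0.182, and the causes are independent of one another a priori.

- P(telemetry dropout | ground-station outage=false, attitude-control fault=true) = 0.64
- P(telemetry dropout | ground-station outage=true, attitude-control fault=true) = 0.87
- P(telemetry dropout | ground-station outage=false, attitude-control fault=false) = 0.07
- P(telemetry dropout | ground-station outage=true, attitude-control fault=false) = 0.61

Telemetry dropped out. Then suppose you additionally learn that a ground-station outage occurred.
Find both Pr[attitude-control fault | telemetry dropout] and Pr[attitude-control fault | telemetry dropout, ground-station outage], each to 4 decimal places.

P(telemetry dropout) = 0.07·0.738·0.818 + 0.64·0.738·0.182 + 0.61·0.262·0.818 + 0.87·0.262·0.182 = 0.042258 + 0.085962 + 0.130733 + 0.041485 = 0.300438
The attitude-control fault-present share is 0.085962 + 0.041485 = 0.127447.
So P(attitude-control fault | telemetry dropout) = 0.127447/0.300438 ≈ 0.4242.

With the extra evidence:
For the numerator, keep only attitude-control fault=true terms: 0.87·0.182 = 0.158340
The normalizing constant is 0.61·0.818 + 0.87·0.182 = 0.657320
P(attitude-control fault | telemetry dropout, ground-station outage) = 0.158340/0.657320 ≈ 0.2409

Pr[attitude-control fault | telemetry dropout] ≈ 0.4242; Pr[attitude-control fault | telemetry dropout, ground-station outage] ≈ 0.2409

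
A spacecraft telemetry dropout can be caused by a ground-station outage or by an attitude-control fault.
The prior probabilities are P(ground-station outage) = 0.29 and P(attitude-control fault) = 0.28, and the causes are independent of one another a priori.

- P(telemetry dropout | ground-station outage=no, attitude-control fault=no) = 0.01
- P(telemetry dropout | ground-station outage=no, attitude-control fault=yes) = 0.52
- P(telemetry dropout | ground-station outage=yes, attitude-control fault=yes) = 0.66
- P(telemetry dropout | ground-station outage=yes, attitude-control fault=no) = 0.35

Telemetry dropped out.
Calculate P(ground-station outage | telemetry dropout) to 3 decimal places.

P(ground-station outage | telemetry dropout) ≈ 0.539

P(telemetry dropout) = 0.01*0.71*0.72 + 0.52*0.71*0.28 + 0.35*0.29*0.72 + 0.66*0.29*0.28 = 0.005112 + 0.103376 + 0.073080 + 0.053592 = 0.235160
Restricting to configurations with ground-station outage present: 0.073080 + 0.053592 = 0.126672.
So P(ground-station outage | telemetry dropout) = 0.126672/0.235160 ≈ 0.539.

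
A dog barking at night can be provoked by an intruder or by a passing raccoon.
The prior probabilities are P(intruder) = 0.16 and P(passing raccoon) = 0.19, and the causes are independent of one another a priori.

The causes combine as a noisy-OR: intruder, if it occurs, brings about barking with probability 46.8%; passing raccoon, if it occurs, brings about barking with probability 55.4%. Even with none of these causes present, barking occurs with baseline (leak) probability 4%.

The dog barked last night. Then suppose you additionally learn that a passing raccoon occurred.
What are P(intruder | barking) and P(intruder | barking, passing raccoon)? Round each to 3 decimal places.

Under noisy-OR, P(barking | causes) = 1 − (1−0.04)·∏(1−qᵢ) over the active causes.
By total probability over the 4 (intruder, passing raccoon) configurations:
  P(barking) = 0.04·0.84·0.81 + 0.57184·0.84·0.19 + 0.48928·0.16·0.81 + 0.772219·0.16·0.19
        = 0.027216 + 0.091266 + 0.063411 + 0.023475 = 0.205368
Configurations with intruder contribute 0.086886, so
  P(intruder | barking) = 0.086886 / 0.205368 ≈ 0.423

Now also conditioning on passing raccoon=true:
For the numerator, keep only intruder=true terms: 0.772219*0.16 = 0.123555
The normalizing constant is 0.57184*0.84 + 0.772219*0.16 = 0.603901
P(intruder | barking, passing raccoon) = 0.123555/0.603901 ≈ 0.205
The drop from 0.423 to 0.205 is the explaining-away (discounting) effect.

P(intruder | barking) ≈ 0.423; P(intruder | barking, passing raccoon) ≈ 0.205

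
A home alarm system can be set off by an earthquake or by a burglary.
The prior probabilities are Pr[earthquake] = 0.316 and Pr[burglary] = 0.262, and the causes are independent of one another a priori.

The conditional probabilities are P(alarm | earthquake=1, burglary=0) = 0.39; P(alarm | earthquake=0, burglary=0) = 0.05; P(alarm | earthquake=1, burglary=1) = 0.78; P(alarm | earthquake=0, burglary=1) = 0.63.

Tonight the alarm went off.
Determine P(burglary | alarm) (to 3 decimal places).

By total probability over the 4 (earthquake, burglary) configurations:
  P(alarm) = 0.05·0.684·0.738 + 0.63·0.684·0.262 + 0.39·0.316·0.738 + 0.78·0.316·0.262
        = 0.025240 + 0.112901 + 0.090951 + 0.064578 = 0.293670
Keeping only the burglary-present terms gives 0.177479, so
  P(burglary | alarm) = 0.177479 / 0.293670 ≈ 0.604

P(burglary | alarm) ≈ 0.604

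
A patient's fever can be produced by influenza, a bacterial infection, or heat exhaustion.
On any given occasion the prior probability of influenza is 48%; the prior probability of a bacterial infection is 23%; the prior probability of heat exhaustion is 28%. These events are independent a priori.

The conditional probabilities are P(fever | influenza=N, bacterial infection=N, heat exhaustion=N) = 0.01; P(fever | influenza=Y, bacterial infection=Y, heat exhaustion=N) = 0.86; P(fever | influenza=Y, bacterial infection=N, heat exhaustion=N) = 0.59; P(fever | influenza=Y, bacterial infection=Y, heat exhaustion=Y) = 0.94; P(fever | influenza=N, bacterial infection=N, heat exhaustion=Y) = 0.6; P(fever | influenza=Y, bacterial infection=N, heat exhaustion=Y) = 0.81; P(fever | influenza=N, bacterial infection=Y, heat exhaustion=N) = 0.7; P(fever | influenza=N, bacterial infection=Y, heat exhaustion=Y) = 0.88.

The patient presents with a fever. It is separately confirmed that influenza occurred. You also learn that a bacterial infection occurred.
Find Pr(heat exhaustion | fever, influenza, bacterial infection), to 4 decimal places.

Pr(heat exhaustion | fever, influenza, bacterial infection) ≈ 0.2983

P(fever | influenza, bacterial infection) = 0.86*0.72 + 0.94*0.28 = 0.619200 + 0.263200 = 0.882400
The heat exhaustion-present share is 0.94*0.28 = 0.263200.
P(heat exhaustion | fever, influenza, bacterial infection) = 0.263200 / 0.882400 ≈ 0.2983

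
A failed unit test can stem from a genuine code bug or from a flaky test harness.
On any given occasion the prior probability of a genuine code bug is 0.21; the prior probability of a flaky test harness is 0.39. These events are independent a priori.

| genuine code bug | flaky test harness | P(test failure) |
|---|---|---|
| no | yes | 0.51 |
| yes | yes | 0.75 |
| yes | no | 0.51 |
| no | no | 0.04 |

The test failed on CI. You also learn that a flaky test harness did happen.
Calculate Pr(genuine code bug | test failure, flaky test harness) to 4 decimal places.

Pr(genuine code bug | test failure, flaky test harness) ≈ 0.2810

By total probability over both values of genuine code bug:
  P(test failure | flaky test harness) = 0.51·0.79 + 0.75·0.21
        = 0.402900 + 0.157500 = 0.560400
Configurations with genuine code bug contribute 0.157500, so
  P(genuine code bug | test failure, flaky test harness) = 0.157500 / 0.560400 ≈ 0.2810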